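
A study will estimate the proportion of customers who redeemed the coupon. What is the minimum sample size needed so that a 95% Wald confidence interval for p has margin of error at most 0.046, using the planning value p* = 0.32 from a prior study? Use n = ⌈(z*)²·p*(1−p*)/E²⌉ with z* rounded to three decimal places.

n = 396

For 95% confidence, z* = 1.960.
p*(1−p*) = 0.2176.
(z*)²·p*(1−p*)/E² = 3.841600·0.2176/0.002116 = 395.053.
Rounding up, n = 396.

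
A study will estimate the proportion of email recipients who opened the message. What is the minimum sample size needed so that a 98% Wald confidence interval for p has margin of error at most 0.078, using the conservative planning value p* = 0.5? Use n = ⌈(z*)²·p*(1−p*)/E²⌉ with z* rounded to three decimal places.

For 98% confidence, z* = 2.326.
p*(1−p*) = 0.50·0.50 = 0.2500.
Required n before rounding: 5.410276 × 0.2500 / 0.078² = 222.316.
⌈222.316⌉ = 223.

n = 223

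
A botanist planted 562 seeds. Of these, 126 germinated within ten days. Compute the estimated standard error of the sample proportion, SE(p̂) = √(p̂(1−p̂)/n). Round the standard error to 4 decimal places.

p̂ = 126/562 = 0.22420.
p̂(1−p̂) = 0.22420·0.77580 = 0.173934.
SE = √(0.173934/562) = √0.000309491 = 0.0176.

SE = 0.0176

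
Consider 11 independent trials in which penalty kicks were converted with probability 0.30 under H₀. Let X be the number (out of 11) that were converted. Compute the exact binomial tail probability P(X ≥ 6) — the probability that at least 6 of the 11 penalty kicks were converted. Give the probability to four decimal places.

X ~ Binomial(n=11, p=0.30).
P(X ≥ 6) = Σ_{j=6}^{11} C(11,j)·0.30^j·0.70^{11−j}.
= 0.056606 + 0.017328 + 0.003713 + 0.000530 + 0.000045 + 0.000002 = 0.0782.

P = 0.0782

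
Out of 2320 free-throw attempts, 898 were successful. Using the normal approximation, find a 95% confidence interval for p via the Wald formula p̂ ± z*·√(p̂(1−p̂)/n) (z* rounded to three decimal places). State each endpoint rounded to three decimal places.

With x = 898 successes in n = 2320, p̂ = 0.38707.
Standard error of p̂: √(0.237247/2320) = √0.000102261 = 0.010112.
For 95% confidence, z* = 1.960.
Margin = 1.960·0.010112 = 0.01982.
So the interval runs from 0.367 to 0.407.

(0.367, 0.407)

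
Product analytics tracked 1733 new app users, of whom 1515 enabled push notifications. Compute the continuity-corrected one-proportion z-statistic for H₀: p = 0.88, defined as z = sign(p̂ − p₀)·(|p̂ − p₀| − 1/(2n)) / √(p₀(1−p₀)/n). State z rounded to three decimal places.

z = -0.705

p̂ = 1515/1733 = 0.87421. p̂ − p₀ = -0.005793.
Continuity correction 1/(2n) = 1/3466 = 0.000289.
Corrected numerator: |-0.005793| − 0.000289 = 0.005504.
Null standard error: √(0.88·0.12/1733) = √0.000060935 = 0.007806.
z = −0.005504/0.007806 = -0.705.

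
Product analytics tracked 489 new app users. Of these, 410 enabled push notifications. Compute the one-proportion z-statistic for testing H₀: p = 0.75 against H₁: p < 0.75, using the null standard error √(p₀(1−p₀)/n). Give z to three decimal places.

The sample proportion is 410/489 = 0.83845.
SE₀ = √(0.75·0.25/489) = 0.019582.
z = (p̂ − p₀)/SE = (0.83845 − 0.75)/0.019582 = 4.517.

z = 4.517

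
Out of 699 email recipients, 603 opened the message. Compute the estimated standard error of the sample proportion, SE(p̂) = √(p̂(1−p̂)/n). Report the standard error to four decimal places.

p̂ = 603/699 = 0.86266.
p̂(1−p̂) = 0.86266·0.13734 = 0.118478.
Dividing by n and taking the root: √0.000169496 = 0.0130.

SE = 0.0130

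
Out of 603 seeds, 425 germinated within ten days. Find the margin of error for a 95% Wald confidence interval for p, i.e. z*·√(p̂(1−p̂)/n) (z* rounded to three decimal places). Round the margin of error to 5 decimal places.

With x = 425 successes in n = 603, p̂ = 0.70481.
Standard error of p̂: √(0.208053/603) = √0.000345030 = 0.018575.
The 95% critical value is z* = 1.960.
Margin of error = z*·SE = 1.960 × 0.018575 = 0.03641.

ME = 0.03641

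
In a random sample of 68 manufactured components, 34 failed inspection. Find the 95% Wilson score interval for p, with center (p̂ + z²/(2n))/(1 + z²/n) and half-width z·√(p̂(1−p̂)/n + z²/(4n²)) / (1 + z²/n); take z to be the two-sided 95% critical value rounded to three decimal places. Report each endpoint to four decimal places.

(0.3844, 0.6156)

p̂ = 34/68 = 0.50000; z = 1.960, so z² = 3.841600.
Denominator 1 + z²/n = 1 + 3.841600/68 = 1.056494.
Adjusted center: (0.50000 + z²/(2n))/1.056494 = 0.50000.
Radicand: p̂(1−p̂)/n + z²/(4n²) = 0.003676471 + 0.000207699 = 0.003884170.
Half-width = 1.960·√0.003884170/1.056494 = 0.11562.
Interval: 0.50000 ± 0.11562 → (0.3844, 0.6156).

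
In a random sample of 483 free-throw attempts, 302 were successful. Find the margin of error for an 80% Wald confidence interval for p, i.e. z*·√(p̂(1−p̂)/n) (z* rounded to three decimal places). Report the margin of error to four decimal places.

Sample proportion p̂ = 302/483 = 0.62526.
SE = √(p̂(1−p̂)/n) = √(0.234310/483) = 0.022025.
The 80% critical value is z* = 1.282.
So ME = 0.0282.

ME = 0.0282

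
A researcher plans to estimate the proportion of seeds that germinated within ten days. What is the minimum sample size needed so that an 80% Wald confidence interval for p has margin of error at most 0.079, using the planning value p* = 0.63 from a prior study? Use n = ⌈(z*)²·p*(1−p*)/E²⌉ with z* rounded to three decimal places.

n = 62

For 80% confidence, z* = 1.282.
p*(1−p*) = 0.63·0.37 = 0.2331.
Required n before rounding: 1.643524 × 0.2331 / 0.079² = 61.385.
⌈61.385⌉ = 62.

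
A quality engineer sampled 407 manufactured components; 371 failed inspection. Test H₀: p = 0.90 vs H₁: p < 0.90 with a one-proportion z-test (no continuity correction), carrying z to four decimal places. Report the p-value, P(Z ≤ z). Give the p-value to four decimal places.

p-value = 0.7813

p̂ = 371/407 = 0.91155.
Under H₀, SE = √(p₀(1−p₀)/n) = √(0.90·0.10/407) = √0.000221130 = 0.014870.
Test statistic (full precision, shown to 4 dp): z = (371/407 − 0.90)/SE₀ ≈ 0.7766.
From the standard normal, P(Z ≤ z) = 0.7813.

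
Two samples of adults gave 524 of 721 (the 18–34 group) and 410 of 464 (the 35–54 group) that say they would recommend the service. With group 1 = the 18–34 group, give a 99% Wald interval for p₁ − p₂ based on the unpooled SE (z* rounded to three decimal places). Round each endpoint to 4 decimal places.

p̂₁ = 0.72677, p̂₂ = 0.88362, so the observed difference is -0.15685.
SE = √(0.000275418 + 0.000221628) = √0.000497046 = 0.022295.
z* = 2.576 at the 99% level. Margin = 2.576·0.022295 = 0.05743.
Interval: -0.15685 ± 0.05743 → (-0.2143, -0.0994).

(-0.2143, -0.0994)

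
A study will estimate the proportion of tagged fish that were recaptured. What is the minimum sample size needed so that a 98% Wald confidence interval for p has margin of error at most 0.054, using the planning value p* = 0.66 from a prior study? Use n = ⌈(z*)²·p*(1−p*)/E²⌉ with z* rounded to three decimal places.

n = 417

For 98% confidence, z* = 2.326.
p*(1−p*) = 0.2244.
(z*)²·p*(1−p*)/E² = 5.410276·0.2244/0.002916 = 416.346.
⌈416.346⌉ = 417.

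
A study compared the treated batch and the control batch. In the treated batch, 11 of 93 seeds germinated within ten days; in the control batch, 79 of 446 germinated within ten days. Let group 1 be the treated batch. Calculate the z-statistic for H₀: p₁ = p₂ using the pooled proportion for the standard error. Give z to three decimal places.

z = -1.384

p̂₁ = 11/93 = 0.11828, p̂₂ = 79/446 = 0.17713.
Pooling: p̂ = 90/539 = 0.16698.
SE = √[p̂(1−p̂)(1/n₁+1/n₂)] = √[0.16698·0.83302·(1/93+1/446)] ≈ 0.042515.
z = -0.05885/0.042515 = -1.384.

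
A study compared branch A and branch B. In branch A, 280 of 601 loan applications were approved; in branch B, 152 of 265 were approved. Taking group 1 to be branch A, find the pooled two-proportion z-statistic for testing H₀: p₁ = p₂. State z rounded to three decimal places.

p̂₁ = 280/601 = 0.46589, p̂₂ = 152/265 = 0.57358.
Pooling: p̂ = 432/866 = 0.49885.
Pooled SE = √[0.2499987·0.00543748] ≈ 0.036870.
z = (p̂₁ − p̂₂)/SE = (0.46589 − 0.57358)/0.036870 = -0.10769/0.036870 = -2.921.

z = -2.921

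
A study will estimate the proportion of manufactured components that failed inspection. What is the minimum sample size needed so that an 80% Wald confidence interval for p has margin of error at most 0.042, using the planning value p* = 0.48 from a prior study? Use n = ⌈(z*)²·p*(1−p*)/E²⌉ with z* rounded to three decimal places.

n = 233

The 80% critical value is z* = 1.282.
p*(1−p*) = 0.48·0.52 = 0.2496.
(z*)²·p*(1−p*)/E² = 1.643524·0.2496/0.001764 = 232.553.
⌈232.553⌉ = 233.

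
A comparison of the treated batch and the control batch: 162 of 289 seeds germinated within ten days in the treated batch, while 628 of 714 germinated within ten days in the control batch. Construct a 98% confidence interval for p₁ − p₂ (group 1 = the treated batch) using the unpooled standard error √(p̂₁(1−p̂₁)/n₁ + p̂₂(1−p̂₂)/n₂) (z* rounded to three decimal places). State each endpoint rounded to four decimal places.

p̂₁ = 0.56055, p̂₂ = 0.87955, so the observed difference is -0.31900.
Unpooled SE = √(p̂₁(1−p̂₁)/n₁ + p̂₂(1−p̂₂)/n₂) = √(0.000852364 + 0.000148376) = 0.031634.
z* = 2.326 at the 98% level. Margin = 2.326·0.031634 = 0.07358.
CI: -0.31900 ± 0.07358 = (-0.3926, -0.2454).

(-0.3926, -0.2454)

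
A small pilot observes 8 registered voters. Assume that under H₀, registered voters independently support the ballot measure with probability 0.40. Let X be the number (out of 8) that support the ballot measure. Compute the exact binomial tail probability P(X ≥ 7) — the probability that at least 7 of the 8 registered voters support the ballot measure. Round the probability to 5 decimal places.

X ~ Binomial(n=8, p=0.40).
P(X ≥ 7) = C(8,7)·0.40^7·0.60^1 + C(8,8)·0.40^8·0.60^0.
= 0.007864 + 0.000655 = 0.00852.

P = 0.00852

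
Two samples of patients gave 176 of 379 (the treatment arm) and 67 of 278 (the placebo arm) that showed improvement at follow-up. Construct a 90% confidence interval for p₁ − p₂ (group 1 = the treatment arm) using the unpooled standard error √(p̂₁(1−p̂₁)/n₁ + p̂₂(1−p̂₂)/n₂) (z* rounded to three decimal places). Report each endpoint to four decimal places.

p̂₁ = 176/379 = 0.46438, p̂₂ = 67/278 = 0.24101; p̂₁ − p̂₂ = 0.22337.
SE = √(0.000656283 + 0.000657995) = √0.001314278 = 0.036253.
The 90% critical value is z* = 1.645. Margin = 1.645·0.036253 = 0.05964.
CI: 0.22337 ± 0.05964 = (0.1637, 0.2830).

(0.1637, 0.2830)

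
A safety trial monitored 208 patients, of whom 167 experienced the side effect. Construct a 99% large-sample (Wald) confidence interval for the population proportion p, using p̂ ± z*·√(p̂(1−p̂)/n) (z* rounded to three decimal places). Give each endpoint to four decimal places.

(0.7318, 0.8739)

With x = 167 successes in n = 208, p̂ = 0.80288.
Standard error of p̂: √(0.158261/208) = √0.000760870 = 0.027584.
For 99% confidence, z* = 2.576.
Margin of error: 2.576 × 0.027584 = 0.07106.
So the interval runs from 0.7318 to 0.8739.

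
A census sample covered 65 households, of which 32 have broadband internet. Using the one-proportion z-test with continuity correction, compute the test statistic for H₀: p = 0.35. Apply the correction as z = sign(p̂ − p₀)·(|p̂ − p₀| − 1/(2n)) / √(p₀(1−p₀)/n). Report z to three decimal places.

With x = 32 successes in n = 65, p̂ = 0.49231. p̂ − p₀ = 0.142308.
1/(2n) = 0.007692.
Corrected numerator: |0.142308| − 0.007692 = 0.134616.
Under H₀, SE = √(p₀(1−p₀)/n) = √(0.35·0.65/65) = √0.003500000 = 0.059161.
z = (+)0.134616/0.059161 = 2.275.

z = 2.275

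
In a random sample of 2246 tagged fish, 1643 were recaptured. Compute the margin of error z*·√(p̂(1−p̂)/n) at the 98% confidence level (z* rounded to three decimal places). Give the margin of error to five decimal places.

With x = 1643 successes in n = 2246, p̂ = 0.73152.
Standard error of p̂: √(0.196397/2246) = √0.000087443 = 0.009351.
For 98% confidence, z* = 2.326.
So ME = 0.02175.

ME = 0.02175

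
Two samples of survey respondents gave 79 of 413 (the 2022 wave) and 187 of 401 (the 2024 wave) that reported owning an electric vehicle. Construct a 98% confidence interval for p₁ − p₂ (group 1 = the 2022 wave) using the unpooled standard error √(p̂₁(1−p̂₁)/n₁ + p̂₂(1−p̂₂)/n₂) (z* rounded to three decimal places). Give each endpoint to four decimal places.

(-0.3484, -0.2017)

p̂₁ = 0.19128, p̂₂ = 0.46633, so the observed difference is -0.27505.
SE = √(0.000374562 + 0.000620615) = √0.000995177 = 0.031546.
z* = 2.326 at the 98% level. Margin = 2.326·0.031546 = 0.07338.
Interval: -0.27505 ± 0.07338 → (-0.3484, -0.2017).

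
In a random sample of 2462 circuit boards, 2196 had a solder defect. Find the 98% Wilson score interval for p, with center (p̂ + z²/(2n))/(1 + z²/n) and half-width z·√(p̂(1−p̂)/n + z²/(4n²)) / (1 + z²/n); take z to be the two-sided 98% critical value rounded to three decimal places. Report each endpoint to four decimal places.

p̂ = 2196/2462 = 0.89196; z = 2.326, so z² = 5.410276.
Denominator 1 + z²/n = 1 + 5.410276/2462 = 1.002198.
Adjusted center: (0.89196 + z²/(2n))/1.002198 = 0.89110.
Radicand: p̂(1−p̂)/n + z²/(4n²) = 0.000039143 + 0.000000223 = 0.000039366.
Half-width = z·√(radicand)/denom = 2.326·0.006274/1.002198 = 0.01456.
Interval: 0.89110 ± 0.01456 → (0.8765, 0.9057).

(0.8765, 0.9057)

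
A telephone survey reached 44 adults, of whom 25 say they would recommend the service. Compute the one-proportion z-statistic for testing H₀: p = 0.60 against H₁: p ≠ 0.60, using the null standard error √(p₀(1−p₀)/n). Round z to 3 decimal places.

z = -0.431

p̂ = 25/44 = 0.56818.
SE₀ = √(0.60·0.40/44) = 0.073855.
z = (p̂ − p₀)/SE = (0.56818 − 0.60)/0.073855 = -0.431.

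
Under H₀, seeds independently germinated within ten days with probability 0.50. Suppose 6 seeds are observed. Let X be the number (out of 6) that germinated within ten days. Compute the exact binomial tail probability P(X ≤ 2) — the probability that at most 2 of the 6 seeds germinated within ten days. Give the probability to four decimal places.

X ~ Binomial(n=6, p=0.50).
P(X ≤ 2) = C(6,0)·0.50^0·0.50^6 + C(6,1)·0.50^1·0.50^5 + C(6,2)·0.50^2·0.50^4.
= 0.015625 + 0.093750 + 0.234375 = 0.3438.

P = 0.3438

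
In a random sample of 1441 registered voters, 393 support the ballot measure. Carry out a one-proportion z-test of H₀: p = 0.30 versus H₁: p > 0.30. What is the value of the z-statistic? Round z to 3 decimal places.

The sample proportion is 393/1441 = 0.27273.
Under H₀, SE = √(p₀(1−p₀)/n) = √(0.30·0.70/1441) = √0.000145732 = 0.012072.
Test statistic: z = -0.02727/0.012072 = -2.259.

z = -2.259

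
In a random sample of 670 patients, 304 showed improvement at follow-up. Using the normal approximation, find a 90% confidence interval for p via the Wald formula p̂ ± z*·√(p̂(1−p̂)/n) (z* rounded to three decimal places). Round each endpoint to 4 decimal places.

(0.4221, 0.4854)

Sample proportion p̂ = 304/670 = 0.45373.
SE(p̂) = √(0.45373·0.54627/670) = 0.019234.
z* = 1.645 at the 90% level.
Margin = 1.645·0.019234 = 0.03164.
So the interval runs from 0.4221 to 0.4854.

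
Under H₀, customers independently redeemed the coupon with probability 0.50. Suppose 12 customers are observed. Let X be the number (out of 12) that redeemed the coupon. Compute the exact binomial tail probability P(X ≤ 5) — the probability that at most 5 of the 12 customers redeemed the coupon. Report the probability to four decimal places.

P = 0.3872

X is binomial with n = 12 and p = 0.50.
P(X ≤ 5) = Σ_{j=0}^{5} C(12,j)·0.50^j·0.50^{12−j}.
= 0.000244 + 0.002930 + 0.016113 + 0.053711 + 0.120850 + 0.193359 = 0.3872.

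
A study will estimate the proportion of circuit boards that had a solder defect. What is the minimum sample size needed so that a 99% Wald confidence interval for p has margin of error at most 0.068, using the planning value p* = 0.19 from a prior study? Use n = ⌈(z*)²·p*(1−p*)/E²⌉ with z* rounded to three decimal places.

n = 221

The 99% critical value is z* = 2.576.
p*(1−p*) = 0.19·0.81 = 0.1539.
(z*)²·p*(1−p*)/E² = 6.635776·0.1539/0.004624 = 220.858.
⌈220.858⌉ = 221.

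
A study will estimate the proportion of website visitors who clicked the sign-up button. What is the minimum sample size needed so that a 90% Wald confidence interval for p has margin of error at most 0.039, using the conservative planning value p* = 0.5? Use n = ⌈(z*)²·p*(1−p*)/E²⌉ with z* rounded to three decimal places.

n = 445

For 90% confidence, z* = 1.645.
p*(1−p*) = 0.50·0.50 = 0.2500.
(z*)²·p*(1−p*)/E² = 2.706025·0.2500/0.001521 = 444.777.
Rounding up, n = 445.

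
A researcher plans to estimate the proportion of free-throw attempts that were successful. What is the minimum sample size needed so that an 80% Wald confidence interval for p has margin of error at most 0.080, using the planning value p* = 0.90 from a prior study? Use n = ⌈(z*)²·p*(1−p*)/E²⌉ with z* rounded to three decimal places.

z* = 1.282 at the 80% level.
p*(1−p*) = 0.0900.
Required n before rounding: 1.643524 × 0.0900 / 0.080² = 23.112.
⌈23.112⌉ = 24.

n = 24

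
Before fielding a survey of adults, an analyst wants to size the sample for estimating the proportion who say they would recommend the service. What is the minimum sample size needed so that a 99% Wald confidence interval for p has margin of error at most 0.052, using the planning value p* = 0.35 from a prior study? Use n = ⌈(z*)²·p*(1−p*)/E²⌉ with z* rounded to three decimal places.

z* = 2.576 at the 99% level.
p*(1−p*) = 0.35·0.65 = 0.2275.
Required n before rounding: 6.635776 × 0.2275 / 0.052² = 558.298.
⌈558.298⌉ = 559.

n = 559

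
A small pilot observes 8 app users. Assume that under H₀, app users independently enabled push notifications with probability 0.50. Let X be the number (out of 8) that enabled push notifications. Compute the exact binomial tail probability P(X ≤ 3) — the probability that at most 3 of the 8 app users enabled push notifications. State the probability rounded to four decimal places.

X ~ Binomial(n=8, p=0.50).
P(X ≤ 3) = C(8,0)·0.50^0·0.50^8 + C(8,1)·0.50^1·0.50^7 + C(8,2)·0.50^2·0.50^6 + C(8,3)·0.50^3·0.50^5.
= 0.003906 + 0.031250 + 0.109375 + 0.218750 = 0.3633.

P = 0.3633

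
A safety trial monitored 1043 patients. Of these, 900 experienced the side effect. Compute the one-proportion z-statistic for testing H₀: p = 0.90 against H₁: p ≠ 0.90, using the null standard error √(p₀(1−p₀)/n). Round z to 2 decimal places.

With x = 900 successes in n = 1043, p̂ = 0.86290.
Under H₀, SE = √(p₀(1−p₀)/n) = √(0.90·0.10/1043) = √0.000086290 = 0.009289.
Test statistic: z = -0.03710/0.009289 = -3.99.

z = -3.99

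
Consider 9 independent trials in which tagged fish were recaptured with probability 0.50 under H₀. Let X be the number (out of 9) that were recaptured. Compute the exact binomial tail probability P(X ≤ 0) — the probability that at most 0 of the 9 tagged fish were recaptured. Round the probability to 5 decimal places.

P = 0.00195

X ~ Binomial(n=9, p=0.50).
P(X ≤ 0) = C(9,0)·0.50^0·0.50^9.
= 0.001953 = 0.00195.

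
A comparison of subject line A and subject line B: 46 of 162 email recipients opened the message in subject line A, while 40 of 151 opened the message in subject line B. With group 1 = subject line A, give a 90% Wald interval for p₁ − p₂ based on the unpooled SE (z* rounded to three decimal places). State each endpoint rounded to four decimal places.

(-0.0639, 0.1020)

p̂₁ = 0.28395, p̂₂ = 0.26490, so the observed difference is 0.01905.
SE = √(0.001255078 + 0.001289591) = √0.002544669 = 0.050445.
z* = 1.645 at the 90% level. Margin of error = 0.08298.
Interval: 0.01905 ± 0.08298 → (-0.0639, 0.1020).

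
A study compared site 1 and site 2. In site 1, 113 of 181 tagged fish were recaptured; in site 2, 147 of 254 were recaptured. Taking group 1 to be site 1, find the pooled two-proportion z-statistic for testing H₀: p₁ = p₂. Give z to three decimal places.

z = 0.955

p̂₁ = 113/181 = 0.62431, p̂₂ = 147/254 = 0.57874.
Pooling: p̂ = 260/435 = 0.59770.
SE = √[p̂(1−p̂)(1/n₁+1/n₂)] = √[0.59770·0.40230·(1/181+1/254)] ≈ 0.047699.
z = 0.04557/0.047699 = 0.955.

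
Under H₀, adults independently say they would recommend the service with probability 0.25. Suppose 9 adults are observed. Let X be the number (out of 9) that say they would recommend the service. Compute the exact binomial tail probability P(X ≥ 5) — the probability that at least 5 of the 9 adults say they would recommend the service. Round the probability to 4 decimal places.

P = 0.0489

X is binomial with n = 9 and p = 0.25.
P(X ≥ 5) = Σ_{j=5}^{9} C(9,j)·0.25^j·0.75^{9−j}.
= 0.038933 + 0.008652 + 0.001236 + 0.000103 + 0.000004 = 0.0489.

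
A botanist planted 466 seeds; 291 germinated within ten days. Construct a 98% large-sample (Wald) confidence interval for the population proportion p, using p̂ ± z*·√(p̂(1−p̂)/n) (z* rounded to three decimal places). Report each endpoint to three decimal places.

(0.572, 0.677)

The sample proportion is 291/466 = 0.62446.
SE = √(p̂(1−p̂)/n) = √(0.234509/466) = 0.022433.
The 98% critical value is z* = 2.326.
Margin of error: 2.326 × 0.022433 = 0.05218.
Interval: 0.62446 ± 0.05218 → (0.572, 0.677).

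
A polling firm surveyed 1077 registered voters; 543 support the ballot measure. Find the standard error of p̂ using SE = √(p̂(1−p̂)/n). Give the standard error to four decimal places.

Sample proportion p̂ = 543/1077 = 0.50418.
p̂(1−p̂) = 0.50418·0.49582 = 0.249983.
Dividing by n and taking the root: √0.000232110 = 0.0152.

SE = 0.0152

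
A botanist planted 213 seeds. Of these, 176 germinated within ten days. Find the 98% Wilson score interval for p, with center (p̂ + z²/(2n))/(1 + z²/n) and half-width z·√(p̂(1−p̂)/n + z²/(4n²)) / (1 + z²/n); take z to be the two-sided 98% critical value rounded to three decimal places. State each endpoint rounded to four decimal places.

(0.7580, 0.8784)

p̂ = 176/213 = 0.82629; z = 2.326, so z² = 5.410276.
1 + z²/n = 1.025400.
Center = (0.82629 + 0.012700)/1.025400 = 0.81821.
Radicand: p̂(1−p̂)/n + z²/(4n²) = 0.000673869 + 0.000029813 = 0.000703682.
Half-width = z·√(radicand)/denom = 2.326·0.026527/1.025400 = 0.06017.
Interval: 0.81821 ± 0.06017 → (0.7580, 0.8784).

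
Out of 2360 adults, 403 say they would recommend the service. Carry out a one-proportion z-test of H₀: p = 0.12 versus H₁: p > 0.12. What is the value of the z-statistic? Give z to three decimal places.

The sample proportion is 403/2360 = 0.17076.
Under H₀, SE = √(p₀(1−p₀)/n) = √(0.12·0.88/2360) = √0.000044746 = 0.006689.
z = (0.17076 − 0.12)/0.006689 = 0.05076/0.006689 = 7.589.

z = 7.589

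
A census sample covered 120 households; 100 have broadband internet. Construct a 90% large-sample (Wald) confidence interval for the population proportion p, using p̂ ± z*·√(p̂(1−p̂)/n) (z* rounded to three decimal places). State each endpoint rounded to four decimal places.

The sample proportion is 100/120 = 0.83333.
SE(p̂) = √(0.83333·0.16667/120) = 0.034021.
For 90% confidence, z* = 1.645.
Margin of error: 1.645 × 0.034021 = 0.05596.
Interval: 0.83333 ± 0.05596 → (0.7774, 0.8893).

(0.7774, 0.8893)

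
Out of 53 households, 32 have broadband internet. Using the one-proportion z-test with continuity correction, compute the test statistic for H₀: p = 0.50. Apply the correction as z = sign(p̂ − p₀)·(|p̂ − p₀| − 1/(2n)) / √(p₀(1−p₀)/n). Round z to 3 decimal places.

z = 1.374

Sample proportion p̂ = 32/53 = 0.60377. p̂ − p₀ = 0.103774.
Continuity correction 1/(2n) = 1/106 = 0.009434.
Corrected numerator: |0.103774| − 0.009434 = 0.094340.
Under H₀, SE = √(p₀(1−p₀)/n) = √(0.50·0.50/53) = √0.004716981 = 0.068680.
z = (+)0.094340/0.068680 = 1.374.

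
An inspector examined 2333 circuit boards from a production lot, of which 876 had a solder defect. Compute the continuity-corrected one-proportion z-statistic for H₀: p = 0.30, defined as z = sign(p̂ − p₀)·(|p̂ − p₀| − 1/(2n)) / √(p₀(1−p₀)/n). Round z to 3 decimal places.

Sample proportion p̂ = 876/2333 = 0.37548. p̂ − p₀ = 0.075482.
Continuity correction 1/(2n) = 1/4666 = 0.000214.
Corrected numerator: |0.075482| − 0.000214 = 0.075268.
Null standard error: √(0.30·0.70/2333) = √0.000090013 = 0.009488.
z = +0.075268/0.009488 = 7.933.

z = 7.933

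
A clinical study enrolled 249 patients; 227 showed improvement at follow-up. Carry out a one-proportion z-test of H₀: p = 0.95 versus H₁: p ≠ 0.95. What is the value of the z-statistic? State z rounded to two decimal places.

z = -2.78

The sample proportion is 227/249 = 0.91165.
Under H₀, SE = √(p₀(1−p₀)/n) = √(0.95·0.05/249) = √0.000190763 = 0.013812.
z = (0.91165 − 0.95)/0.013812 = -0.03835/0.013812 = -2.78.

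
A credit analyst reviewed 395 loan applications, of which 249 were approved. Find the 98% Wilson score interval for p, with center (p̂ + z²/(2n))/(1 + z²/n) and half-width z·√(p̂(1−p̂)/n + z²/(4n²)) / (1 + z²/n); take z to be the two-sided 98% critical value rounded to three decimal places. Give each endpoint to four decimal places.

(0.5725, 0.6848)

Here p̂ = 249/395 = 0.63038 and z = 2.326 (z² = 5.410276).
1 + z²/n = 1.013697.
Adjusted center: (0.63038 + z²/(2n))/1.013697 = 0.62862.
Radicand: p̂(1−p̂)/n + z²/(4n²) = 0.000589876 + 0.000008669 = 0.000598545.
Half-width = 2.326·√0.000598545/1.013697 = 0.05614.
Interval: 0.62862 ± 0.05614 → (0.5725, 0.6848).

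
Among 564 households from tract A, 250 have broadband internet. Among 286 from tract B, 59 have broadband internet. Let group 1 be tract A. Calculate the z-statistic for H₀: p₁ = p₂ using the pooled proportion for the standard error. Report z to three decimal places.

z = 6.786

p̂₁ = 250/564 = 0.44326, p̂₂ = 59/286 = 0.20629.
Pooling: p̂ = 309/850 = 0.36353.
Pooled SE = √[0.2313758·0.00526955] ≈ 0.034918.
z = 0.23697/0.034918 = 6.786.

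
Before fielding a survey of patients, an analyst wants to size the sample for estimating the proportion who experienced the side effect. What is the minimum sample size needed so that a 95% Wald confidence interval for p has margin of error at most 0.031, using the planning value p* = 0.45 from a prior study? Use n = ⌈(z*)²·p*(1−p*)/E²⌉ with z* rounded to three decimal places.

z* = 1.960 at the 95% level.
p*(1−p*) = 0.2475.
(z*)²·p*(1−p*)/E² = 3.841600·0.2475/0.000961 = 989.382.
⌈989.382⌉ = 990.

n = 990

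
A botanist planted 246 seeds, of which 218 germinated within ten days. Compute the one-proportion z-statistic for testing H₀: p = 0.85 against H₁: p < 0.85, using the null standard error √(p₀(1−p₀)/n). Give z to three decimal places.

With x = 218 successes in n = 246, p̂ = 0.88618.
SE₀ = √(0.85·0.15/246) = 0.022766.
Test statistic: z = 0.03618/0.022766 = 1.589.

z = 1.589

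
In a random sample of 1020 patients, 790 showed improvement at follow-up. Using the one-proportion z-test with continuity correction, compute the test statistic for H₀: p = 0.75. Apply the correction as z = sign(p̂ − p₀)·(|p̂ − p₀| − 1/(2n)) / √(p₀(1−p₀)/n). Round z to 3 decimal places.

z = 1.772

p̂ = 790/1020 = 0.77451. p̂ − p₀ = 0.024510.
1/(2n) = 0.000490.
Corrected numerator: |0.024510| − 0.000490 = 0.024020.
Under H₀, SE = √(p₀(1−p₀)/n) = √(0.75·0.25/1020) = √0.000183824 = 0.013558.
z = (+)0.024020/0.013558 = 1.772.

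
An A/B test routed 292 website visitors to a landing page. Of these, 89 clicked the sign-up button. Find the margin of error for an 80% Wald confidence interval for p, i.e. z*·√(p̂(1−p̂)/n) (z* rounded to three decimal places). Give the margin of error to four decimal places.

ME = 0.0345

Sample proportion p̂ = 89/292 = 0.30479.
SE = √(p̂(1−p̂)/n) = √(0.211895/292) = 0.026938.
For 80% confidence, z* = 1.282.
Margin of error = z*·SE = 1.282 × 0.026938 = 0.0345.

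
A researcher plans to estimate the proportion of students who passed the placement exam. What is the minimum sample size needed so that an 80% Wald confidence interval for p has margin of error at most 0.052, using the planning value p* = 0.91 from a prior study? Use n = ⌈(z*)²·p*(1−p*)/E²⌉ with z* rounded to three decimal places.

n = 50

z* = 1.282 at the 80% level.
p*(1−p*) = 0.0819.
(z*)²·p*(1−p*)/E² = 1.643524·0.0819/0.002704 = 49.780.
⌈49.780⌉ = 50.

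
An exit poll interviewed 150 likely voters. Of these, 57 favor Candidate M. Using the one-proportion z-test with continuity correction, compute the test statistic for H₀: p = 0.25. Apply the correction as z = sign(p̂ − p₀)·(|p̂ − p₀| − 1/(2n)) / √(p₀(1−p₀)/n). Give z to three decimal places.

z = 3.583

p̂ = 57/150 = 0.38000. p̂ − p₀ = 0.130000.
1/(2n) = 0.003333.
Corrected numerator: |0.130000| − 0.003333 = 0.126667.
Null standard error: √(0.25·0.75/150) = √0.001250000 = 0.035355.
z = +0.126667/0.035355 = 3.583.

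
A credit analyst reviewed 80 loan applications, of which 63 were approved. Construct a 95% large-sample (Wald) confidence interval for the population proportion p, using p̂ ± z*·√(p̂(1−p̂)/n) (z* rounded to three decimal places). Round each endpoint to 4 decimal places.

The sample proportion is 63/80 = 0.78750.
SE(p̂) = √(0.78750·0.21250/80) = 0.045736.
For 95% confidence, z* = 1.960.
Margin = 1.960·0.045736 = 0.08964.
So the interval runs from 0.6979 to 0.8771.

(0.6979, 0.8771)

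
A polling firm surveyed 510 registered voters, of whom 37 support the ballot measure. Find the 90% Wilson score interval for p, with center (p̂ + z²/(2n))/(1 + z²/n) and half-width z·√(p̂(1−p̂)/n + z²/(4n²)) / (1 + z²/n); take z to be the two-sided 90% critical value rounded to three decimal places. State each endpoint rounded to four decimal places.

(0.0558, 0.0938)

p̂ = 37/510 = 0.07255; z = 1.645, so z² = 2.706025.
Denominator 1 + z²/n = 1 + 2.706025/510 = 1.005306.
Center = (0.07255 + 0.002653)/1.005306 = 0.07481.
Radicand: p̂(1−p̂)/n + z²/(4n²) = 0.000131933 + 0.000002601 = 0.000134534.
Half-width = z·√(radicand)/denom = 1.645·0.011599/1.005306 = 0.01898.
Interval: 0.07481 ± 0.01898 → (0.0558, 0.0938).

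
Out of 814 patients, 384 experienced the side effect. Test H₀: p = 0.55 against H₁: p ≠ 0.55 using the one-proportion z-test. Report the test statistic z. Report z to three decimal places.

The sample proportion is 384/814 = 0.47174.
Under H₀, SE = √(p₀(1−p₀)/n) = √(0.55·0.45/814) = √0.000304054 = 0.017437.
z = (0.47174 − 0.55)/0.017437 = -0.07826/0.017437 = -4.488.

z = -4.488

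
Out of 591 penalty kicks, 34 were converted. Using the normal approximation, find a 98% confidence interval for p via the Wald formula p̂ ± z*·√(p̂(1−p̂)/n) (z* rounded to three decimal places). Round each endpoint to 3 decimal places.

p̂ = 34/591 = 0.05753.
SE(p̂) = √(0.05753·0.94247/591) = 0.009578.
z* = 2.326 at the 98% level.
Margin = 2.326·0.009578 = 0.02228.
Interval: 0.05753 ± 0.02228 → (0.035, 0.080).

(0.035, 0.080)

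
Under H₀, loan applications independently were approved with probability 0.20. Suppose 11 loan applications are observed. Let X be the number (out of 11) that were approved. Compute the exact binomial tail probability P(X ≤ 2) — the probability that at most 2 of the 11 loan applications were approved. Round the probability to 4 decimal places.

X is binomial with n = 11 and p = 0.20.
P(X ≤ 2) = C(11,0)·0.20^0·0.80^11 + C(11,1)·0.20^1·0.80^10 + C(11,2)·0.20^2·0.80^9.
= 0.085899 + 0.236223 + 0.295279 = 0.6174.

P = 0.6174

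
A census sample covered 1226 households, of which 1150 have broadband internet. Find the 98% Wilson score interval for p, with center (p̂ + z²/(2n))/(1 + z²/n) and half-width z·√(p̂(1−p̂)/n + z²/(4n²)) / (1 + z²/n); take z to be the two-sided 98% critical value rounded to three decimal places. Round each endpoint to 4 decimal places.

Here p̂ = 1150/1226 = 0.93801 and z = 2.326 (z² = 5.410276).
1 + z²/n = 1.004413.
Adjusted center: (0.93801 + z²/(2n))/1.004413 = 0.93609.
Radicand: p̂(1−p̂)/n + z²/(4n²) = 0.000047429 + 0.000000900 = 0.000048329.
Half-width = z·√(radicand)/denom = 2.326·0.006952/1.004413 = 0.01610.
Interval: 0.93609 ± 0.01610 → (0.9200, 0.9522).

(0.9200, 0.9522)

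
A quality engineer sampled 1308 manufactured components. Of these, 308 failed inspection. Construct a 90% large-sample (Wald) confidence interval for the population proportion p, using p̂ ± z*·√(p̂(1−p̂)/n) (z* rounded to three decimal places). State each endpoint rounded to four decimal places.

(0.2162, 0.2548)

p̂ = 308/1308 = 0.23547.
SE(p̂) = √(0.23547·0.76453/1308) = 0.011732.
The 90% critical value is z* = 1.645.
Margin = 1.645·0.011732 = 0.01930.
CI: 0.23547 ± 0.01930 = (0.2162, 0.2548).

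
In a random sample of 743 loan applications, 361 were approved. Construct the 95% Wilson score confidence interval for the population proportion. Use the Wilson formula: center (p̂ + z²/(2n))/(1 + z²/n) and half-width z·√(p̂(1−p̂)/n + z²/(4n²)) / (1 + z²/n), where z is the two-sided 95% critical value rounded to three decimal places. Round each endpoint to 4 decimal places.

(0.4501, 0.5218)

Here p̂ = 361/743 = 0.48587 and z = 1.960 (z² = 3.841600).
Denominator 1 + z²/n = 1 + 3.841600/743 = 1.005170.
Center = (0.48587 + 0.002585)/1.005170 = 0.48594.
Radicand: p̂(1−p̂)/n + z²/(4n²) = 0.000336205 + 0.000001740 = 0.000337945.
Half-width = 1.960·√0.000337945/1.005170 = 0.03585.
CI: 0.48594 ± 0.03585 = (0.4501, 0.5218).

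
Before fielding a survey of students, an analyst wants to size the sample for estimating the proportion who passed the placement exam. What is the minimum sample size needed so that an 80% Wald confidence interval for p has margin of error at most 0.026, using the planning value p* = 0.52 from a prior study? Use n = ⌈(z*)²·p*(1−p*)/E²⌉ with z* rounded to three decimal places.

For 80% confidence, z* = 1.282.
p*(1−p*) = 0.2496.
Required n before rounding: 1.643524 × 0.2496 / 0.026² = 606.840.
Rounding up, n = 607.

n = 607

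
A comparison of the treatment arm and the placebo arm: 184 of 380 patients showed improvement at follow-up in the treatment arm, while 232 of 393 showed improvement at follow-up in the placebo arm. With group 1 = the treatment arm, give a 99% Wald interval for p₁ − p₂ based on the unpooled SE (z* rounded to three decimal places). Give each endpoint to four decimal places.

(-0.1980, -0.0142)

p̂₁ = 0.48421, p̂₂ = 0.59033, so the observed difference is -0.10612.
SE = √(0.000657239 + 0.000615370) = √0.001272609 = 0.035674.
z* = 2.576 at the 99% level. Margin = 2.576·0.035674 = 0.09190.
Interval: -0.10612 ± 0.09190 → (-0.1980, -0.0142).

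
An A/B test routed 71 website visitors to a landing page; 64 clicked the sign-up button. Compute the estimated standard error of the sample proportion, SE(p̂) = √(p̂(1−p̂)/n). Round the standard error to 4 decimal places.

SE = 0.0354

The sample proportion is 64/71 = 0.90141.
p̂(1−p̂) = 0.90141·0.09859 = 0.088870.
SE = √(0.088870/71) = √0.001251690 = 0.0354.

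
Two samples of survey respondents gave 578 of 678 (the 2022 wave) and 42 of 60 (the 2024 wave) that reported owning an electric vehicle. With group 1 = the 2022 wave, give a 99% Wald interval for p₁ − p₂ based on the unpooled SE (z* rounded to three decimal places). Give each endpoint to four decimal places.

(-0.0039, 0.3089)

p̂₁ = 0.85251, p̂₂ = 0.70000, so the observed difference is 0.15251.
SE = √(0.000185455 + 0.003500000) = √0.003685455 = 0.060708.
z* = 2.576 at the 99% level. Margin = 2.576·0.060708 = 0.15638.
So the interval runs from -0.0039 to 0.3089.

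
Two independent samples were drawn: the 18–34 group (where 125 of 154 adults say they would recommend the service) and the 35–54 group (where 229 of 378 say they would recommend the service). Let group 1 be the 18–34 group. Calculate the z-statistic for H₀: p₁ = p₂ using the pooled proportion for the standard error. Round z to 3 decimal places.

z = 4.564

p̂₁ = 125/154 = 0.81169, p̂₂ = 229/378 = 0.60582.
Pooling: p̂ = 354/532 = 0.66541.
Pooled SE = √[0.2226384·0.00913901] ≈ 0.045108.
z = 0.20587/0.045108 = 4.564.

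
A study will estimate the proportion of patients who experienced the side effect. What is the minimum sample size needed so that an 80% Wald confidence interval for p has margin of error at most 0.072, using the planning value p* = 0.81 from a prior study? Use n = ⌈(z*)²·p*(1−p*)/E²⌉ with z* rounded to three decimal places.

n = 49

For 80% confidence, z* = 1.282.
p*(1−p*) = 0.81·0.19 = 0.1539.
Required n before rounding: 1.643524 × 0.1539 / 0.072² = 48.792.
Rounding up, n = 49.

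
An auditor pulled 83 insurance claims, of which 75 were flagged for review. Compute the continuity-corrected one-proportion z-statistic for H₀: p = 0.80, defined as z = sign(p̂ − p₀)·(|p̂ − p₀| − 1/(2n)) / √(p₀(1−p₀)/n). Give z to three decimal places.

z = 2.223

Sample proportion p̂ = 75/83 = 0.90361. p̂ − p₀ = 0.103614.
Continuity correction 1/(2n) = 1/166 = 0.006024.
Corrected numerator: |0.103614| − 0.006024 = 0.097590.
Null standard error: √(0.80·0.20/83) = √0.001927711 = 0.043906.
z = (+)0.097590/0.043906 = 2.223.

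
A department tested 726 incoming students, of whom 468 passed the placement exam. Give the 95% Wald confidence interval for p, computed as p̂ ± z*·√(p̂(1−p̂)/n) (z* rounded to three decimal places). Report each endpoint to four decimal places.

Sample proportion p̂ = 468/726 = 0.64463.
SE(p̂) = √(0.64463·0.35537/726) = 0.017763.
z* = 1.960 at the 95% level.
Margin of error: 1.960 × 0.017763 = 0.03482.
CI: 0.64463 ± 0.03482 = (0.6098, 0.6794).

(0.6098, 0.6794)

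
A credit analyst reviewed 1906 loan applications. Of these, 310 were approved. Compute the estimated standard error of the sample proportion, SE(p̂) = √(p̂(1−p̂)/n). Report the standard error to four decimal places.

p̂ = 310/1906 = 0.16264.
p̂(1−p̂) = 0.16264·0.83736 = 0.136188.
Dividing by n and taking the root: √0.000071452 = 0.0085.

SE = 0.0085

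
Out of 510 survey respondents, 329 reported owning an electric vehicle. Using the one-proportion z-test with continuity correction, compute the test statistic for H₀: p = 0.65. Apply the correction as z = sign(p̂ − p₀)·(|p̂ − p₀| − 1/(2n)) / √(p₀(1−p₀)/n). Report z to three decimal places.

z = -0.186

With x = 329 successes in n = 510, p̂ = 0.64510. p̂ − p₀ = -0.004902.
1/(2n) = 0.000980.
Corrected numerator: |-0.004902| − 0.000980 = 0.003922.
SE₀ = √(0.65·0.35/510) = 0.021121.
z = (−)0.003922/0.021121 = -0.186.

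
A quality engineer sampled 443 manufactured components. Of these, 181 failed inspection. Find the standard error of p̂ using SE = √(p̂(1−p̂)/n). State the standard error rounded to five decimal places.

SE = 0.02336

p̂ = 181/443 = 0.40858.
p̂(1−p̂) = 0.241642.
SE = √(0.241642/443) = √0.000545467 = 0.02336.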